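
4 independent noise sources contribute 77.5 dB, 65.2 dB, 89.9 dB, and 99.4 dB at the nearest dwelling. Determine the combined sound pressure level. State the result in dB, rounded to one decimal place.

99.9 dB

Incoherent sources combine by intensity addition: L_total = 10·log₁₀(Σ 10^(L_i/10)).
Σ 10^(L/10) = 10^(77.5/10) + 10^(65.2/10) + 10^(89.9/10) + 10^(99.4/10) = 9.746e+09.
L_total = 10·log₁₀(9.746e+09) = 99.89 dB.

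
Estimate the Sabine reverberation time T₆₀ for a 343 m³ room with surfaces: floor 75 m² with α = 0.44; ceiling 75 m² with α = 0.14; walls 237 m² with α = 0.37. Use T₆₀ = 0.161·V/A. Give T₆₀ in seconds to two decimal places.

0.42 s

Summing Sᵢαᵢ: 75·0.44 + 75·0.14 + 237·0.37 = 131.19 m².
T₆₀ = 0.161·V/A = 0.161·343/131.19 = 0.421 s.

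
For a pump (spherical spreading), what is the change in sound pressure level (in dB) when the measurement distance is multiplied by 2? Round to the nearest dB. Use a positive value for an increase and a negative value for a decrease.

Point-source spreading: ΔL = −20·log₁₀(r₂/r₁).
ΔL = −20·log₁₀(2) = -6.02 dB.

-6 dB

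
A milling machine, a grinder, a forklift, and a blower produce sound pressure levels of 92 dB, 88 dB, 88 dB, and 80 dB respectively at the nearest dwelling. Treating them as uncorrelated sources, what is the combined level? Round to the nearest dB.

95 dB

Incoherent sources combine by intensity addition: L_total = 10·log₁₀(Σ 10^(L_i/10)).
Σ 10^(L/10) = 10^(92/10) + 10^(88/10) + 10^(88/10) + 10^(80/10) = 2.947e+09.
L_total = 10·log₁₀(2.947e+09) = 94.69 dB.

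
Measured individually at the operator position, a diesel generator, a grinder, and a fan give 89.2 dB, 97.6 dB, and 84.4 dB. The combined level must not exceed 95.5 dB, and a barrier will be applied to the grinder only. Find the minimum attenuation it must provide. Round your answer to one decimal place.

3.7 dB

Fixed contribution from the other sources: Σ 10^(L/10) = 10^(89.2/10) + 10^(84.4/10) = 1.107e+09 (90.44 dB).
The limit corresponds to 10^(95.5/10) = 3.548e+09; subtracting the fixed part leaves 2.441e+09 for the grinder, i.e. 93.88 dB.
Required insertion loss = 97.6 − 93.88 = 3.72 dB.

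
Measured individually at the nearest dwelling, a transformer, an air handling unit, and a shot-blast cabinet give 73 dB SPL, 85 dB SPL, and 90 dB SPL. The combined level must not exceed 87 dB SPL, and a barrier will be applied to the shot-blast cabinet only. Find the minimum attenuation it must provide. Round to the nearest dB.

8 dB

Everything except the shot-blast cabinet sums to 10^(73/10) + 10^(85/10) = 3.362e+08 in linear terms, 85.27 dB SPL.
The limit corresponds to 10^(87/10) = 5.012e+08; subtracting the fixed part leaves 1.650e+08 for the shot-blast cabinet, i.e. 82.18 dB SPL.
Required insertion loss = 90 − 82.18 = 7.82 dB.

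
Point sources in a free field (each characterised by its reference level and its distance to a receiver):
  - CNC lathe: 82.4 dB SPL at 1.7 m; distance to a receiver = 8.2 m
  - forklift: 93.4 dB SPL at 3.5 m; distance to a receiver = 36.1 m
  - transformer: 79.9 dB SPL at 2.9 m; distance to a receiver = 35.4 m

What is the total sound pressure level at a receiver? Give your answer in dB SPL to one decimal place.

74.6 dB SPL

Propagate each source to the receiver with L = L_ref − 20·log₁₀(r/r_ref), then add intensities.
CNC lathe: 82.4 − 20·log₁₀(8.2/1.7) = 82.4 − 13.67 = 68.73 dB SPL.
forklift: 93.4 − 20·log₁₀(36.1/3.5) = 93.4 − 20.27 = 73.13 dB SPL.
transformer: 79.9 − 20·log₁₀(35.4/2.9) = 79.9 − 21.73 = 58.17 dB SPL.
Σ 10^(L/10) = 2.869e+07 → L_total = 10·log₁₀(2.869e+07) = 74.58 dB SPL.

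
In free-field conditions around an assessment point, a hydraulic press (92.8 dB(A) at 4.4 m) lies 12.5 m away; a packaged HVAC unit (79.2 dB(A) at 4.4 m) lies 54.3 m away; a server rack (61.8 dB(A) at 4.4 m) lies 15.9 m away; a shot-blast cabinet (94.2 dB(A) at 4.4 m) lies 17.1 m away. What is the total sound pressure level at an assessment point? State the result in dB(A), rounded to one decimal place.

86.1 dB(A)

Propagate each source to the receiver with L = L_ref − 20·log₁₀(r/r_ref), then add intensities.
hydraulic press: 92.8 − 20·log₁₀(12.5/4.4) = 92.8 − 9.07 = 83.73 dB(A).
packaged HVAC unit: 79.2 − 20·log₁₀(54.3/4.4) = 79.2 − 21.83 = 57.37 dB(A).
server rack: 61.8 − 20·log₁₀(15.9/4.4) = 61.8 − 11.16 = 50.64 dB(A).
shot-blast cabinet: 94.2 − 20·log₁₀(17.1/4.4) = 94.2 − 11.79 = 82.41 dB(A).
Σ 10^(L/10) = 4.109e+08 → L_total = 10·log₁₀(4.109e+08) = 86.14 dB(A).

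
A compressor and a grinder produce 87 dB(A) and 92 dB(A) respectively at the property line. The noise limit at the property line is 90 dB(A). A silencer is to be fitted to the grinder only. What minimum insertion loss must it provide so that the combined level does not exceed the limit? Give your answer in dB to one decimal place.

5.0 dB

The untreated sources together contribute 10^(87/10) = 5.012e+08, i.e. 87.00 dB(A).
The limit corresponds to 10^(90/10) = 1.000e+09; subtracting the fixed part leaves 4.988e+08 for the grinder, i.e. 86.98 dB(A).
Required insertion loss = 92 − 86.98 = 5.02 dB.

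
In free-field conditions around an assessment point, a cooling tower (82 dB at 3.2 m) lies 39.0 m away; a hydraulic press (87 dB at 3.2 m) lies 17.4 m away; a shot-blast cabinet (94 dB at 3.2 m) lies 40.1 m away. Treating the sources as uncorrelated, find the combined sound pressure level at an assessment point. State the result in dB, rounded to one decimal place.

75.3 dB

First find each source's level at the receiver (point-source: −20·log₁₀(r/r_ref)), then combine on an intensity basis.
cooling tower: 82 − 20·log₁₀(39.0/3.2) = 82 − 21.72 = 60.28 dB.
hydraulic press: 87 − 20·log₁₀(17.4/3.2) = 87 − 14.71 = 72.29 dB.
shot-blast cabinet: 94 − 20·log₁₀(40.1/3.2) = 94 − 21.96 = 72.04 dB.
Σ 10^(L/10) = 3.401e+07 → L_total = 10·log₁₀(3.401e+07) = 75.32 dB.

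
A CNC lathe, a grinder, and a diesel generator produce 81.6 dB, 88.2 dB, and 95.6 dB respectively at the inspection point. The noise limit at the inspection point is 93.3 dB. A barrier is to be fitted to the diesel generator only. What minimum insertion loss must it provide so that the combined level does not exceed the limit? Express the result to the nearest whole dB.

Everything except the diesel generator sums to 10^(81.6/10) + 10^(88.2/10) = 8.052e+08 in linear terms, 89.06 dB.
To meet 93.3 dB overall, the treated diesel generator may contribute at most 10^(93.3/10) − 8.052e+08 = 1.333e+09, i.e. 91.25 dB.
So the diesel generator must be reduced from 95.6 to 91.25 dB: IL = 4.35 dB.

4 dB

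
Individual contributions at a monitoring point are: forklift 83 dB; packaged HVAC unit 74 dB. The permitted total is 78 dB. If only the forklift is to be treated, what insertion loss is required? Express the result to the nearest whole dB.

7 dB

Everything except the forklift sums to 10^(74/10) = 2.512e+07 in linear terms, 74.00 dB.
To meet 78 dB overall, the treated forklift may contribute at most 10^(78/10) − 2.512e+07 = 3.798e+07, i.e. 75.80 dB.
Required insertion loss = 83 − 75.80 = 7.20 dB.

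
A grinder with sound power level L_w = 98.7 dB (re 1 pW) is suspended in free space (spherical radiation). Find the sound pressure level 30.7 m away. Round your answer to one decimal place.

58.0 dB

L_p = L_w − 10·log₁₀(4π·r²) with r = 30.7 m.
4π·r² = 1.184e+04 m², 10·log₁₀ of that is 40.735 dB.
L_p = 98.7 − 40.735 = 57.97 dB.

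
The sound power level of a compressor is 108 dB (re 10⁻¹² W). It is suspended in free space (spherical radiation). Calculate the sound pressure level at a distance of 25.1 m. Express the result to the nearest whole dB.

69 dB

Free-field spherical radiation: L_p = L_w − 10·log₁₀(4π·r²), r = 25.1 m.
4π·r² = 7917 m², 10·log₁₀ of that is 38.986 dB.
L_p = 108 − 38.986 = 69.01 dB.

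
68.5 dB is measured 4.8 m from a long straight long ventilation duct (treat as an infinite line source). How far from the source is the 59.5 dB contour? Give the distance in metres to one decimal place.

For a line source L₁ − L₂ = 10·log₁₀(r₂/r₁), so r₂ = r₁·10^((L₁−L₂)/10).
r₂ = 4.8·10^((68.5−59.5)/10) = 4.8·10^(9.0/10) = 38.13 m.

38.1 m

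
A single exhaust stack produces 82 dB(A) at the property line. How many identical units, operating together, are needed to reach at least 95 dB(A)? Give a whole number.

20

N identical sources give L₁ + 10·log₁₀ N, so require 10·log₁₀ N ≥ 95 − 82 = 13.0 dB.
N ≥ 10^(13.0/10) = 19.953, so N = 20.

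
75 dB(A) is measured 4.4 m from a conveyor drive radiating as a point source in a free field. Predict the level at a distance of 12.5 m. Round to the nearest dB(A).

66 dB(A)

For a point source, L₂ = L₁ − 20·log₁₀(r₂/r₁).
L₂ = 75 − 20·log₁₀(12.5/4.4) = 75 − 9.069 = 65.93 dB(A).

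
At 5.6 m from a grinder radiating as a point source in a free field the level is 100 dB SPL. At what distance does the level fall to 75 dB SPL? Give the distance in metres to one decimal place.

Point-source spreading drops the level by 20·log₁₀(r₂/r₁); inverting, r₂/r₁ = 10^(ΔL/20).
r₂ = 5.6·10^((100−75)/20) = 5.6·10^(25.0/20) = 99.58 m.

99.6 m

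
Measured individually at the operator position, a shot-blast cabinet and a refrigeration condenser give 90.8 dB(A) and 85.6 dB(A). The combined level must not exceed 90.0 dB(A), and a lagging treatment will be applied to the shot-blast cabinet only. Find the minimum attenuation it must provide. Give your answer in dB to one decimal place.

The untreated sources together contribute 10^(85.6/10) = 3.631e+08, i.e. 85.60 dB(A).
To meet 90.0 dB(A) overall, the treated shot-blast cabinet may contribute at most 10^(90.0/10) − 3.631e+08 = 6.369e+08, i.e. 88.04 dB(A).
So the shot-blast cabinet must be reduced from 90.8 to 88.04 dB(A): IL = 2.76 dB.

2.8 dB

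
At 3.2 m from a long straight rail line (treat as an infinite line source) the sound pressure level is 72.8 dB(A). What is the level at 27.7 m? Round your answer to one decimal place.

Line-source attenuation: ΔL = 10·log₁₀(r₂/r₁) = 10·log₁₀(27.7/3.2) = 9.373 dB.
L₂ = 72.8 − 10·log₁₀(27.7/3.2) = 72.8 − 9.373 = 63.43 dB(A).

63.4 dB(A)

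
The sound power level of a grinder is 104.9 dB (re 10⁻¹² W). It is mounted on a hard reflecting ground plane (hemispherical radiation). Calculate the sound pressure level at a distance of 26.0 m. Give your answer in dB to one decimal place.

68.6 dB

The power spreads over a hemisphere of area 2π·r², so L_p = L_w − 10·log₁₀(2π·r²).
2π·r² = 4247 m², 10·log₁₀ of that is 36.281 dB.
L_p = 104.9 − 36.281 = 68.62 dB.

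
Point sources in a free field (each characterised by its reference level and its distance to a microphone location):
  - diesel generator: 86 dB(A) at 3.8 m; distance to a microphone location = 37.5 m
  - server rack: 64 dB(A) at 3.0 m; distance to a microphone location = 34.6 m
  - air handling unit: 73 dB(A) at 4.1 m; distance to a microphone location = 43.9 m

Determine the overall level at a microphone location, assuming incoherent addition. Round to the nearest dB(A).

66 dB(A)

Propagate each source to the receiver with L = L_ref − 20·log₁₀(r/r_ref), then add intensities.
diesel generator: 86 − 20·log₁₀(37.5/3.8) = 86 − 19.88 = 66.12 dB(A).
server rack: 64 − 20·log₁₀(34.6/3.0) = 64 − 21.24 = 42.76 dB(A).
air handling unit: 73 − 20·log₁₀(43.9/4.1) = 73 − 20.59 = 52.41 dB(A).
Σ 10^(L/10) = 4.281e+06 → L_total = 10·log₁₀(4.281e+06) = 66.32 dB(A).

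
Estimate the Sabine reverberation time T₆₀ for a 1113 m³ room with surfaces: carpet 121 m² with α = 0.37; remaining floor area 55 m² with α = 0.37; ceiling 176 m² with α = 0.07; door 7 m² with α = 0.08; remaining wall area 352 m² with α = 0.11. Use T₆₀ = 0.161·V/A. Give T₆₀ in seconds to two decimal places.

Summing Sᵢαᵢ: 121·0.37 + 55·0.37 + 176·0.07 + 7·0.08 + 352·0.11 = 116.72 m².
T₆₀ = 0.161 × 1113 / 116.72 = 1.535 s.

1.54 s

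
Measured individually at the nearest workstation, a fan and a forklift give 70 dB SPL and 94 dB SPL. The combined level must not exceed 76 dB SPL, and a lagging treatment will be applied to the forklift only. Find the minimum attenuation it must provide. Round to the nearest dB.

19 dB

Fixed contribution from the other source: Σ 10^(L/10) = 10^(70/10) = 1.000e+07 (70.00 dB SPL).
The limit corresponds to 10^(76/10) = 3.981e+07; subtracting the fixed part leaves 2.981e+07 for the forklift, i.e. 74.74 dB SPL.
Required insertion loss = 94 − 74.74 = 19.26 dB.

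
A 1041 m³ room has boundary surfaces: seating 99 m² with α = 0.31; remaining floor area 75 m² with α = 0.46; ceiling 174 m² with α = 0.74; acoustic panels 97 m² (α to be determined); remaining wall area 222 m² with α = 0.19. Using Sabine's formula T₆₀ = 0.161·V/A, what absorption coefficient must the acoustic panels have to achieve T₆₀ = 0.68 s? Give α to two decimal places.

0.11

From T₆₀ = 0.161·V/A, the target T₆₀ = 0.68 s needs A = 0.161·1041/0.68 = 246.47 m².
Absorption from the other surfaces = 99·0.31 + 75·0.46 + 174·0.74 + 222·0.19 = 236.13 m², so the acoustic panels must supply 10.34 m² over 97 m².
α = 10.34/97 = 0.107.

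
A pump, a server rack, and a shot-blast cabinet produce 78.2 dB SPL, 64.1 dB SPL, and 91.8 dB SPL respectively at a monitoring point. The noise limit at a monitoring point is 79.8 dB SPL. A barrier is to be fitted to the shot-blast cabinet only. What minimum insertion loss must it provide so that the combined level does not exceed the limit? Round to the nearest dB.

Everything except the shot-blast cabinet sums to 10^(78.2/10) + 10^(64.1/10) = 6.864e+07 in linear terms, 78.37 dB SPL.
The limit corresponds to 10^(79.8/10) = 9.550e+07; subtracting the fixed part leaves 2.686e+07 for the shot-blast cabinet, i.e. 74.29 dB SPL.
Required insertion loss = 91.8 − 74.29 = 17.51 dB.

18 dB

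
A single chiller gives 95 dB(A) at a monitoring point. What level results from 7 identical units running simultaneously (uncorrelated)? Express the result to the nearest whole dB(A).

N identical incoherent sources raise the level by 10·log₁₀ N.
L_total = 95 + 10·log₁₀(7) = 95 + 8.451 = 103.45 dB(A).

103 dB(A)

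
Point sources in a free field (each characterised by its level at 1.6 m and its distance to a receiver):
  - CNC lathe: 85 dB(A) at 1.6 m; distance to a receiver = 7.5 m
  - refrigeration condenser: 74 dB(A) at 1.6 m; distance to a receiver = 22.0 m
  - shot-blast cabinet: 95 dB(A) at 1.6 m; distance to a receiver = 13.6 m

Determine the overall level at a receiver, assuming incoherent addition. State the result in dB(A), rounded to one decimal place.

77.7 dB(A)

Propagate each source to the receiver with L = L_ref − 20·log₁₀(r/r_ref), then add intensities.
CNC lathe: 85 − 20·log₁₀(7.5/1.6) = 85 − 13.42 = 71.58 dB(A).
refrigeration condenser: 74 − 20·log₁₀(22.0/1.6) = 74 − 22.77 = 51.23 dB(A).
shot-blast cabinet: 95 − 20·log₁₀(13.6/1.6) = 95 − 18.59 = 76.41 dB(A).
Σ 10^(L/10) = 5.829e+07 → L_total = 10·log₁₀(5.829e+07) = 77.66 dB(A).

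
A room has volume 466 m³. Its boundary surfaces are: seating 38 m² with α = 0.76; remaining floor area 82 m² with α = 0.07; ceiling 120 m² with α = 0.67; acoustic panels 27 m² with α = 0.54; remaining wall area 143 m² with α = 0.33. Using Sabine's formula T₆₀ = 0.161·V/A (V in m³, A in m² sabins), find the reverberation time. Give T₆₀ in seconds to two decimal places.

Summing Sᵢαᵢ: 38·0.76 + 82·0.07 + 120·0.67 + 27·0.54 + 143·0.33 = 176.79 m².
T₆₀ = 0.161 × 466 / 176.79 = 0.424 s.

0.42 s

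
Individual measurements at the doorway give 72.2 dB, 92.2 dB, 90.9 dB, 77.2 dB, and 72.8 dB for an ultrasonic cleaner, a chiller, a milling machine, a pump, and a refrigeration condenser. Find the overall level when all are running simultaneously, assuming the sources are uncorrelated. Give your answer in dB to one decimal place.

94.7 dB

For uncorrelated sources the intensities add, so convert each level to linear form, sum, and take 10·log₁₀ of the total.
Σ 10^(L/10) = 10^(72.2/10) + 10^(92.2/10) + 10^(90.9/10) + 10^(77.2/10) + 10^(72.8/10) = 2.978e+09.
L_total = 10·log₁₀(2.978e+09) = 94.74 dB.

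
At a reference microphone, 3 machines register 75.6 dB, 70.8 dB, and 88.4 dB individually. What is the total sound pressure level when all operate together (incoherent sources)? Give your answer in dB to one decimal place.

88.7 dB

For uncorrelated sources the intensities add, so convert each level to linear form, sum, and take 10·log₁₀ of the total.
Σ 10^(L/10) = 10^(75.6/10) + 10^(70.8/10) + 10^(88.4/10) = 7.402e+08.
L_total = 10·log₁₀(7.402e+08) = 88.69 dB.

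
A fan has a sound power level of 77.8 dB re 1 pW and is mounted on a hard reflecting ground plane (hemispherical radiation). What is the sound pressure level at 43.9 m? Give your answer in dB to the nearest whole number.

37 dB

Free-field hemispherical radiation: L_p = L_w − 10·log₁₀(2π·r²), r = 43.9 m.
2π·r² = 1.211e+04 m², 10·log₁₀ of that is 40.831 dB.
L_p = 77.8 − 40.831 = 36.97 dB.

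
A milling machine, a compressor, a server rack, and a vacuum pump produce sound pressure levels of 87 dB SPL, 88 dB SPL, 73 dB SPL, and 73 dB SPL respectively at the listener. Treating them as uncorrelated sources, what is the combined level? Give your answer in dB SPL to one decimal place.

90.7 dB SPL

For uncorrelated sources the intensities add, so convert each level to linear form, sum, and take 10·log₁₀ of the total.
Σ 10^(L/10) = 10^(87/10) + 10^(88/10) + 10^(73/10) + 10^(73/10) = 1.172e+09.
L_total = 10·log₁₀(1.172e+09) = 90.69 dB SPL.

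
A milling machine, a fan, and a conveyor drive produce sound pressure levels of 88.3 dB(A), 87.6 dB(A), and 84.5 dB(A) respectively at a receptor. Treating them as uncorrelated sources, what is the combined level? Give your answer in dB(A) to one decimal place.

91.9 dB(A)

For uncorrelated sources the intensities add, so convert each level to linear form, sum, and take 10·log₁₀ of the total.
Σ 10^(L/10) = 10^(88.3/10) + 10^(87.6/10) + 10^(84.5/10) = 1.533e+09.
L_total = 10·log₁₀(1.533e+09) = 91.86 dB(A).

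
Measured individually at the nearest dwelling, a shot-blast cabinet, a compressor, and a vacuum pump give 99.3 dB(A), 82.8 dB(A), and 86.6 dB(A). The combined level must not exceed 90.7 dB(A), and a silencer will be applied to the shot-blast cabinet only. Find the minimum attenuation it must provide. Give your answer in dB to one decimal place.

The untreated sources together contribute 10^(82.8/10) + 10^(86.6/10) = 6.476e+08, i.e. 88.11 dB(A).
To meet 90.7 dB(A) overall, the treated shot-blast cabinet may contribute at most 10^(90.7/10) − 6.476e+08 = 5.273e+08, i.e. 87.22 dB(A).
Required insertion loss = 99.3 − 87.22 = 12.08 dB.

12.1 dB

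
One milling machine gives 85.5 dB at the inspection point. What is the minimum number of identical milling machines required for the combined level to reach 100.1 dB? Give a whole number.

29

Need L₁ + 10·log₁₀ N ≥ 100.1, i.e. log₁₀ N ≥ 1.46.
N ≥ 10^(14.6/10) = 28.840, so N = 29.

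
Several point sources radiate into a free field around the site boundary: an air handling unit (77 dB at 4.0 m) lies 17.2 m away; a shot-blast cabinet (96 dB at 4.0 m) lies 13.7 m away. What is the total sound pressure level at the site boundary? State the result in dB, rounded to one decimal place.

85.3 dB

Apply inverse-square spreading to bring every level to the receiver, then sum 10^(L/10).
air handling unit: 77 − 20·log₁₀(17.2/4.0) = 77 − 12.67 = 64.33 dB.
shot-blast cabinet: 96 − 20·log₁₀(13.7/4.0) = 96 − 10.69 = 85.31 dB.
Σ 10^(L/10) = 3.421e+08 → L_total = 10·log₁₀(3.421e+08) = 85.34 dB.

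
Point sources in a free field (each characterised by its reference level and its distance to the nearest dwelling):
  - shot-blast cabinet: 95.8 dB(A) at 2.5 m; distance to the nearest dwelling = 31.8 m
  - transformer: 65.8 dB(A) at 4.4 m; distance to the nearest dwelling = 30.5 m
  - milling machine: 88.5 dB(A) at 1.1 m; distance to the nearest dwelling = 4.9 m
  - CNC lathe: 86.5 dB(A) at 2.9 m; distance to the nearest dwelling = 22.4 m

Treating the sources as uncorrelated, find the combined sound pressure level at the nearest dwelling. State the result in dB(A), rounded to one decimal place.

78.2 dB(A)

Propagate each source to the receiver with L = L_ref − 20·log₁₀(r/r_ref), then add intensities.
shot-blast cabinet: 95.8 − 20·log₁₀(31.8/2.5) = 95.8 − 22.09 = 73.71 dB(A).
transformer: 65.8 − 20·log₁₀(30.5/4.4) = 65.8 − 16.82 = 48.98 dB(A).
milling machine: 88.5 − 20·log₁₀(4.9/1.1) = 88.5 − 12.98 = 75.52 dB(A).
CNC lathe: 86.5 − 20·log₁₀(22.4/2.9) = 86.5 − 17.76 = 68.74 dB(A).
Σ 10^(L/10) = 6.674e+07 → L_total = 10·log₁₀(6.674e+07) = 78.24 dB(A).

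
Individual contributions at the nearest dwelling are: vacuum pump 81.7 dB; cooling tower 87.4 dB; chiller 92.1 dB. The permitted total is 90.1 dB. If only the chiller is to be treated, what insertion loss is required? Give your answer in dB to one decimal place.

Fixed contribution from the other sources: Σ 10^(L/10) = 10^(81.7/10) + 10^(87.4/10) = 6.975e+08 (88.44 dB).
To meet 90.1 dB overall, the treated chiller may contribute at most 10^(90.1/10) − 6.975e+08 = 3.258e+08, i.e. 85.13 dB.
So the chiller must be reduced from 92.1 to 85.13 dB: IL = 6.97 dB.

7.0 dB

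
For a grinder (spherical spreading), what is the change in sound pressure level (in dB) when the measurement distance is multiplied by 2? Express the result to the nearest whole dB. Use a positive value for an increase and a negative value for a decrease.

-6 dB

With spherical spreading the level changes by −20·log₁₀(r₂/r₁).
ΔL = −20·log₁₀(2) = -6.02 dB.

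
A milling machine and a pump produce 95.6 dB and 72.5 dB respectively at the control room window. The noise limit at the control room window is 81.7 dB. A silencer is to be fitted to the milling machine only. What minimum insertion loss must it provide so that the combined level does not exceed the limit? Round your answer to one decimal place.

Fixed contribution from the other source: Σ 10^(L/10) = 10^(72.5/10) = 1.778e+07 (72.50 dB).
To meet 81.7 dB overall, the treated milling machine may contribute at most 10^(81.7/10) − 1.778e+07 = 1.301e+08, i.e. 81.14 dB.
Required insertion loss = 95.6 − 81.14 = 14.46 dB.

14.5 dB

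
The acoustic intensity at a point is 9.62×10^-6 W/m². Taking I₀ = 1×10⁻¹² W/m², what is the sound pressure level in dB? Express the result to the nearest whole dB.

I/I₀ = 9.62×10^-6/10⁻¹² = 9.62×10^6, and L = 10·log₁₀(I/I₀).
L = 10·(0.9832 + 6) = 69.83 dB.

70 dB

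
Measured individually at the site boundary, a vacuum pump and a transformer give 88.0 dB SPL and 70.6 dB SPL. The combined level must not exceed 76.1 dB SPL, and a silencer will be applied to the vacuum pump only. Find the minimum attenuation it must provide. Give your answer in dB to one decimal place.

The untreated sources together contribute 10^(70.6/10) = 1.148e+07, i.e. 70.60 dB SPL.
To meet 76.1 dB SPL overall, the treated vacuum pump may contribute at most 10^(76.1/10) − 1.148e+07 = 2.926e+07, i.e. 74.66 dB SPL.
Required insertion loss = 88.0 − 74.66 = 13.34 dB.

13.3 dB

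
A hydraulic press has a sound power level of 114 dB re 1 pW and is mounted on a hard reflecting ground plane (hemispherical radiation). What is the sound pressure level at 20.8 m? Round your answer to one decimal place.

79.7 dB

L_p = L_w − 10·log₁₀(2π·r²) with r = 20.8 m.
2π·r² = 2718 m², 10·log₁₀ of that is 34.343 dB.
L_p = 114 − 34.343 = 79.66 dB.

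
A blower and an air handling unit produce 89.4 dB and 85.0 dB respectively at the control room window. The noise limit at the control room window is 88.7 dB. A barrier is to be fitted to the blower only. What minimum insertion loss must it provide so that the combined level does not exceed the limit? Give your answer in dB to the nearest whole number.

3 dB

Everything except the blower sums to 10^(85.0/10) = 3.162e+08 in linear terms, 85.00 dB.
To meet 88.7 dB overall, the treated blower may contribute at most 10^(88.7/10) − 3.162e+08 = 4.251e+08, i.e. 86.28 dB.
So the blower must be reduced from 89.4 to 86.28 dB: IL = 3.12 dB.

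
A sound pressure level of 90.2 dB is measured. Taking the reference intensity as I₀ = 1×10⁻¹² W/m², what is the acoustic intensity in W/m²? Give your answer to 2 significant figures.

I = I₀·10^(L/10) = 10⁻¹² × 10^(90.2/10) = 10^(-2.980).

0.0010 W/m²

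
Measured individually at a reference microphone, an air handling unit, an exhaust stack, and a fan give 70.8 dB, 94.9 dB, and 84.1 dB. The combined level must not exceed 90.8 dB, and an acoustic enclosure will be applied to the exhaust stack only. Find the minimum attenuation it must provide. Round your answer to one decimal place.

The untreated sources together contribute 10^(70.8/10) + 10^(84.1/10) = 2.691e+08, i.e. 84.30 dB.
The limit corresponds to 10^(90.8/10) = 1.202e+09; subtracting the fixed part leaves 9.332e+08 for the exhaust stack, i.e. 89.70 dB.
Required insertion loss = 94.9 − 89.70 = 5.20 dB.

5.2 dB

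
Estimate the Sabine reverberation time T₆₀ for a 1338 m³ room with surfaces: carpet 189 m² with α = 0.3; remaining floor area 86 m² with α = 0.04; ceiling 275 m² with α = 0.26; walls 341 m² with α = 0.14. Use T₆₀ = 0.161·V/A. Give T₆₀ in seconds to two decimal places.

Total absorption A = 189·0.3 + 86·0.04 + 275·0.26 + 341·0.14 = 179.38 m² sabins.
T₆₀ = 0.161 × 1338 / 179.38 = 1.201 s.

1.20 s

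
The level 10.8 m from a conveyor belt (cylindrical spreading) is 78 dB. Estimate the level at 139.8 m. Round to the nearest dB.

67 dB

For a line source, L₂ = L₁ − 10·log₁₀(r₂/r₁).
L₂ = 78 − 10·log₁₀(139.8/10.8) = 78 − 11.121 = 66.88 dB.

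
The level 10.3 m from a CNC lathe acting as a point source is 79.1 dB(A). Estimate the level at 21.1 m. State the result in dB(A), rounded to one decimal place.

72.9 dB(A)

Point-source attenuation: ΔL = 20·log₁₀(r₂/r₁) = 20·log₁₀(21.1/10.3) = 6.229 dB.
L₂ = 79.1 − 20·log₁₀(21.1/10.3) = 79.1 − 6.229 = 72.87 dB(A).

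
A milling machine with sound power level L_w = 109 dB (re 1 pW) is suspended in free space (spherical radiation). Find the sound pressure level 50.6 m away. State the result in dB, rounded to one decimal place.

63.9 dB

Free-field spherical radiation: L_p = L_w − 10·log₁₀(4π·r²), r = 50.6 m.
4π·r² = 3.217e+04 m², 10·log₁₀ of that is 45.075 dB.
L_p = 109 − 45.075 = 63.92 dB.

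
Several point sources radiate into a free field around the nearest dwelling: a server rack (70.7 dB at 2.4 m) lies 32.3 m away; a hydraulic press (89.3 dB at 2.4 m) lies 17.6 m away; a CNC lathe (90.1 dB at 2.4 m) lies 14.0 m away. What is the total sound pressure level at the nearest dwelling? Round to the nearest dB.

77 dB

Apply inverse-square spreading to bring every level to the receiver, then sum 10^(L/10).
server rack: 70.7 − 20·log₁₀(32.3/2.4) = 70.7 − 22.58 = 48.12 dB.
hydraulic press: 89.3 − 20·log₁₀(17.6/2.4) = 89.3 − 17.31 = 71.99 dB.
CNC lathe: 90.1 − 20·log₁₀(14.0/2.4) = 90.1 − 15.32 = 74.78 dB.
Σ 10^(L/10) = 4.596e+07 → L_total = 10·log₁₀(4.596e+07) = 76.62 dB.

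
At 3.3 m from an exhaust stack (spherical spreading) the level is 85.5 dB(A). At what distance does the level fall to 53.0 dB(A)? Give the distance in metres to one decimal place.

Point-source spreading drops the level by 20·log₁₀(r₂/r₁); inverting, r₂/r₁ = 10^(ΔL/20).
r₂ = 3.3·10^((85.5−53.0)/20) = 3.3·10^(32.5/20) = 139.16 m.

139.2 m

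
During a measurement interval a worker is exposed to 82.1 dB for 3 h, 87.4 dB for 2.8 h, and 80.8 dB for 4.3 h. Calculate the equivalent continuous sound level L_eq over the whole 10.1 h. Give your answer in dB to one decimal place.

84.0 dB

Weight each interval's intensity by its duration and average over T = 10.1 h:
Σ tᵢ·10^(Lᵢ/10) = 3·10^(82.1/10) + 2.8·10^(87.4/10) + 4.3·10^(80.8/10) = 2.542e+09.
L_eq = 10·log₁₀(2.542e+09/10.1) = 84.01 dB.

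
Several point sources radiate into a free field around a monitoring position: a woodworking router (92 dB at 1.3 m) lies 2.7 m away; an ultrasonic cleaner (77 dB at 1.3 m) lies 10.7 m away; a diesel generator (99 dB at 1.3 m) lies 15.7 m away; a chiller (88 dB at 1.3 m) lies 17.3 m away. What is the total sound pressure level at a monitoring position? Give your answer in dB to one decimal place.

Propagate each source to the receiver with L = L_ref − 20·log₁₀(r/r_ref), then add intensities.
woodworking router: 92 − 20·log₁₀(2.7/1.3) = 92 − 6.35 = 85.65 dB.
ultrasonic cleaner: 77 − 20·log₁₀(10.7/1.3) = 77 − 18.31 = 58.69 dB.
diesel generator: 99 − 20·log₁₀(15.7/1.3) = 99 − 21.64 = 77.36 dB.
chiller: 88 − 20·log₁₀(17.3/1.3) = 88 − 22.48 = 65.52 dB.
Σ 10^(L/10) = 4.262e+08 → L_total = 10·log₁₀(4.262e+08) = 86.30 dB.

86.3 dB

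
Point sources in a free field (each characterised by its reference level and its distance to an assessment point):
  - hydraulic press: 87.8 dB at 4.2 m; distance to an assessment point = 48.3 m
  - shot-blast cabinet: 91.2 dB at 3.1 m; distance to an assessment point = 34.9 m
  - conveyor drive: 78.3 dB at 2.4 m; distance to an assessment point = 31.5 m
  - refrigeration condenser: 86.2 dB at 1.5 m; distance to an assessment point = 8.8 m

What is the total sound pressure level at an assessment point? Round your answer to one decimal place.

74.4 dB

Propagate each source to the receiver with L = L_ref − 20·log₁₀(r/r_ref), then add intensities.
hydraulic press: 87.8 − 20·log₁₀(48.3/4.2) = 87.8 − 21.21 = 66.59 dB.
shot-blast cabinet: 91.2 − 20·log₁₀(34.9/3.1) = 91.2 − 21.03 = 70.17 dB.
conveyor drive: 78.3 − 20·log₁₀(31.5/2.4) = 78.3 − 22.36 = 55.94 dB.
refrigeration condenser: 86.2 − 20·log₁₀(8.8/1.5) = 86.2 − 15.37 = 70.83 dB.
Σ 10^(L/10) = 2.746e+07 → L_total = 10·log₁₀(2.746e+07) = 74.39 dB.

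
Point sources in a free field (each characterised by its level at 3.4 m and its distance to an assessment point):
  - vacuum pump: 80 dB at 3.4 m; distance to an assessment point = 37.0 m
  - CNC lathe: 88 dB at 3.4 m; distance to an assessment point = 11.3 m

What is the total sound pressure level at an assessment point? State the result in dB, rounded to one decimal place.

77.6 dB

Propagate each source to the receiver with L = L_ref − 20·log₁₀(r/r_ref), then add intensities.
vacuum pump: 80 − 20·log₁₀(37.0/3.4) = 80 − 20.73 = 59.27 dB.
CNC lathe: 88 − 20·log₁₀(11.3/3.4) = 88 − 10.43 = 77.57 dB.
Σ 10^(L/10) = 5.797e+07 → L_total = 10·log₁₀(5.797e+07) = 77.63 dB.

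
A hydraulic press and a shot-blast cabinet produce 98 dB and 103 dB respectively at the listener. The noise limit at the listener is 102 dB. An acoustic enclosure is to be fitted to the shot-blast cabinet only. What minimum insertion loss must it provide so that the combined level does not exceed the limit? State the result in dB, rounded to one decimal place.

The untreated sources together contribute 10^(98/10) = 6.310e+09, i.e. 98.00 dB.
The limit corresponds to 10^(102/10) = 1.585e+10; subtracting the fixed part leaves 9.539e+09 for the shot-blast cabinet, i.e. 99.80 dB.
Required insertion loss = 103 − 99.80 = 3.20 dB.

3.2 dB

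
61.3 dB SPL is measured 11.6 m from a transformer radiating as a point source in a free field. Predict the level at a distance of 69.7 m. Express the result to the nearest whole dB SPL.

Point-source attenuation: ΔL = 20·log₁₀(r₂/r₁) = 20·log₁₀(69.7/11.6) = 15.575 dB.
L₂ = 61.3 − 20·log₁₀(69.7/11.6) = 61.3 − 15.575 = 45.72 dB SPL.

46 dB SPL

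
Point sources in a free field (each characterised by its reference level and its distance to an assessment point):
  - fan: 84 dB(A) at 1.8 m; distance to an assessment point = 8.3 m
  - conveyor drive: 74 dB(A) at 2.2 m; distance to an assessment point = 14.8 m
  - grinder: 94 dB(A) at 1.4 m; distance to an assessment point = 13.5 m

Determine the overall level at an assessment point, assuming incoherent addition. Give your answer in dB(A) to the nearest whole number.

76 dB(A)

Propagate each source to the receiver with L = L_ref − 20·log₁₀(r/r_ref), then add intensities.
fan: 84 − 20·log₁₀(8.3/1.8) = 84 − 13.28 = 70.72 dB(A).
conveyor drive: 74 − 20·log₁₀(14.8/2.2) = 74 − 16.56 = 57.44 dB(A).
grinder: 94 − 20·log₁₀(13.5/1.4) = 94 − 19.68 = 74.32 dB(A).
Σ 10^(L/10) = 3.938e+07 → L_total = 10·log₁₀(3.938e+07) = 75.95 dB(A).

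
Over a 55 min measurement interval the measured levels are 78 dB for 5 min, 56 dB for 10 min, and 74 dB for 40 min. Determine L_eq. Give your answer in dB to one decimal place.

73.8 dB

Weight each interval's intensity by its duration and average over T = 55 min:
Σ tᵢ·10^(Lᵢ/10) = 5·10^(78/10) + 10·10^(56/10) + 40·10^(74/10) = 1.324e+09.
L_eq = 10·log₁₀(1.324e+09/55) = 73.82 dB.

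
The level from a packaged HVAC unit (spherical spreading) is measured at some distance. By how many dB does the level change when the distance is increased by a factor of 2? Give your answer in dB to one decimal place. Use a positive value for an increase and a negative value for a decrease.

-6.0 dB

A point source loses 6 dB per doubling of distance; generally ΔL = −20·log₁₀(r₂/r₁).
ΔL = −20·log₁₀(2) = -6.02 dB.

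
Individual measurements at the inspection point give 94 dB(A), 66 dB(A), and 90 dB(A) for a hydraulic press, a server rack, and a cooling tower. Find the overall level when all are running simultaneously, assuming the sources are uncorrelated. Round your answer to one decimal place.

For uncorrelated sources the intensities add, so convert each level to linear form, sum, and take 10·log₁₀ of the total.
Σ 10^(L/10) = 10^(94/10) + 10^(66/10) + 10^(90/10) = 3.516e+09.
L_total = 10·log₁₀(3.516e+09) = 95.46 dB(A).

95.5 dB(A)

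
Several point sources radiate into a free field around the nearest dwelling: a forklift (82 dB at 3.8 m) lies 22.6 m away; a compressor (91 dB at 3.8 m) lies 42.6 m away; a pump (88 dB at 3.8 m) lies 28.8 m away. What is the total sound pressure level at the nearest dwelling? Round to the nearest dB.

74 dB

First find each source's level at the receiver (point-source: −20·log₁₀(r/r_ref)), then combine on an intensity basis.
forklift: 82 − 20·log₁₀(22.6/3.8) = 82 − 15.49 = 66.51 dB.
compressor: 91 − 20·log₁₀(42.6/3.8) = 91 − 20.99 = 70.01 dB.
pump: 88 − 20·log₁₀(28.8/3.8) = 88 − 17.59 = 70.41 dB.
Σ 10^(L/10) = 2.548e+07 → L_total = 10·log₁₀(2.548e+07) = 74.06 dB.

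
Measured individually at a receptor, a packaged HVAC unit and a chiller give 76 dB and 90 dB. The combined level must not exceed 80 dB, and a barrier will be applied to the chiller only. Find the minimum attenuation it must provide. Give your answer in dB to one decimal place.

12.2 dB

The untreated sources together contribute 10^(76/10) = 3.981e+07, i.e. 76.00 dB.
To meet 80 dB overall, the treated chiller may contribute at most 10^(80/10) − 3.981e+07 = 6.019e+07, i.e. 77.80 dB.
Required insertion loss = 90 − 77.80 = 12.20 dB.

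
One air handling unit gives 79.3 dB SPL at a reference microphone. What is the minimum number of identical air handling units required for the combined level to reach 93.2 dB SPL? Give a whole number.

25

Need L₁ + 10·log₁₀ N ≥ 93.2, i.e. log₁₀ N ≥ 1.39.
N ≥ 10^(13.9/10) = 24.547, so N = 25.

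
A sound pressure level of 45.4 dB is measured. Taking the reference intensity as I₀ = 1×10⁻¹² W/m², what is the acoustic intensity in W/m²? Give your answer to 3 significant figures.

3.47e-08 W/m²

I/I₀ = 10^(45.4/10) = 3.467e+04, so I = 3.467e+04 × 10⁻¹² W/m².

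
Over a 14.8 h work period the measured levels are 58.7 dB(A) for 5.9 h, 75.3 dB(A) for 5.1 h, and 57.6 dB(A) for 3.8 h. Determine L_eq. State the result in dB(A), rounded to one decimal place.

70.8 dB(A)

Weight each interval's intensity by its duration and average over T = 14.8 h:
Σ tᵢ·10^(Lᵢ/10) = 5.9·10^(58.7/10) + 5.1·10^(75.3/10) + 3.8·10^(57.6/10) = 1.794e+08.
L_eq = 10·log₁₀(1.794e+08/14.8) = 70.83 dB(A).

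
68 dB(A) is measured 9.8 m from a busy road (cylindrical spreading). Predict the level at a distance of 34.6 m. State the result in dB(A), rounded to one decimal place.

62.5 dB(A)

Cylindrical spreading from a line source gives a 10·log₁₀(r₂/r₁) drop.
L₂ = 68 − 10·log₁₀(34.6/9.8) = 68 − 5.479 = 62.52 dB(A).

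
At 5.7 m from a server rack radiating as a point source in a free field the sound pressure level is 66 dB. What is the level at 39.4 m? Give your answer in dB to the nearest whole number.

49 dB

For a point source, L₂ = L₁ − 20·log₁₀(r₂/r₁).
L₂ = 66 − 20·log₁₀(39.4/5.7) = 66 − 16.792 = 49.21 dB.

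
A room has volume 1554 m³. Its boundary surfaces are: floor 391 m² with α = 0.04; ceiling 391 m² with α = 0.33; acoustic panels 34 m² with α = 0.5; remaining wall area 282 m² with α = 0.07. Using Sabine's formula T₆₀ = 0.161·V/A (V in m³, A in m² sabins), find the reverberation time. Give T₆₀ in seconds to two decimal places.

Total absorption A = 391·0.04 + 391·0.33 + 34·0.5 + 282·0.07 = 181.41 m² sabins.
T₆₀ = 0.161·V/A = 0.161·1554/181.41 = 1.379 s.

1.38 s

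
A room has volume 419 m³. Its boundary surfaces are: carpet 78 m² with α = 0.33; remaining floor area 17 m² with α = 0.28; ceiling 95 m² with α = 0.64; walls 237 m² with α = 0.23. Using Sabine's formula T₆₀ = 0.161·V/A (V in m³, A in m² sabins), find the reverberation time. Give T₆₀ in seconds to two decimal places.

Total absorption A = 78·0.33 + 17·0.28 + 95·0.64 + 237·0.23 = 145.81 m² sabins.
T₆₀ = 0.161 × 419 / 145.81 = 0.463 s.

0.46 s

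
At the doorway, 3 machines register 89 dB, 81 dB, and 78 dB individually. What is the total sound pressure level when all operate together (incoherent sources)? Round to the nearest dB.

90 dB

Incoherent sources combine by intensity addition: L_total = 10·log₁₀(Σ 10^(L_i/10)).
Σ 10^(L/10) = 10^(89/10) + 10^(81/10) + 10^(78/10) = 9.833e+08.
L_total = 10·log₁₀(9.833e+08) = 89.93 dB.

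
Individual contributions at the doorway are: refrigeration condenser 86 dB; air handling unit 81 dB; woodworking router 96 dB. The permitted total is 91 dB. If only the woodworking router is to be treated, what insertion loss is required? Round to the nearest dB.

7 dB

Everything except the woodworking router sums to 10^(86/10) + 10^(81/10) = 5.240e+08 in linear terms, 87.19 dB.
To meet 91 dB overall, the treated woodworking router may contribute at most 10^(91/10) − 5.240e+08 = 7.349e+08, i.e. 88.66 dB.
Required insertion loss = 96 − 88.66 = 7.34 dB.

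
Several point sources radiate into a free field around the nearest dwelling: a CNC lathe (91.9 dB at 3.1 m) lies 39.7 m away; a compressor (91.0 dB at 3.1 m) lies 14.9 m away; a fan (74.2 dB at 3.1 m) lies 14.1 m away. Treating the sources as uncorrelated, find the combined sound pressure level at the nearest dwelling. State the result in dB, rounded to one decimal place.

First find each source's level at the receiver (point-source: −20·log₁₀(r/r_ref)), then combine on an intensity basis.
CNC lathe: 91.9 − 20·log₁₀(39.7/3.1) = 91.9 − 22.15 = 69.75 dB.
compressor: 91.0 − 20·log₁₀(14.9/3.1) = 91.0 − 13.64 = 77.36 dB.
fan: 74.2 − 20·log₁₀(14.1/3.1) = 74.2 − 13.16 = 61.04 dB.
Σ 10^(L/10) = 6.521e+07 → L_total = 10·log₁₀(6.521e+07) = 78.14 dB.

78.1 dB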